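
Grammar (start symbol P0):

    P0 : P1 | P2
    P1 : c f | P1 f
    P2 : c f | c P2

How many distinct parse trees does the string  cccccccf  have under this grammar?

1

Parse trees for cccccccf:
  [P0 [P2 c [P2 c [P2 c [P2 c [P2 c [P2 c [P2 c f]]]]]]]]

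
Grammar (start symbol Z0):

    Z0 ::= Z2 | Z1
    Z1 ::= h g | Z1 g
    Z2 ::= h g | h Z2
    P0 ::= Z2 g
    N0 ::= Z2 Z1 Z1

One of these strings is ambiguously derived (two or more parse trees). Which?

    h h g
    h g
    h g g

h h g: 1 tree
h g: 2 trees
h g g: 1 tree

h g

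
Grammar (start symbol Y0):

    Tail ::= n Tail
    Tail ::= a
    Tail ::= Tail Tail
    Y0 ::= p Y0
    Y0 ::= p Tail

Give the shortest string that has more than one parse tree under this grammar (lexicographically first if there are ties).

p a a a

length 2: no string has ≥2 trees
length 3: no string has ≥2 trees
length 4: p a a a has 2 parse trees

Two derivations of p a a a:
  Y0 ⇒ p Tail ⇒ p Tail Tail ⇒ p a Tail ⇒ p a Tail Tail ⇒ p a a Tail ⇒ p a a a
  Y0 ⇒ p Tail ⇒ p Tail Tail ⇒ p Tail Tail Tail ⇒ p a Tail Tail ⇒ p a a Tail ⇒ p a a a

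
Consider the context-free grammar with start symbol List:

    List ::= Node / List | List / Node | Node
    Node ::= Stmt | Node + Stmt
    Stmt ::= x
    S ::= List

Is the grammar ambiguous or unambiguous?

Witness: x / x

Derivation 1: List ⇒ Node / List ⇒ Stmt / List ⇒ x / List ⇒ x / Node ⇒ x / Stmt ⇒ x / x
Derivation 2: List ⇒ List / Node ⇒ Node / Node ⇒ Stmt / Node ⇒ x / Node ⇒ x / Stmt ⇒ x / x

Two distinct leftmost derivations for the same string.

Ambiguous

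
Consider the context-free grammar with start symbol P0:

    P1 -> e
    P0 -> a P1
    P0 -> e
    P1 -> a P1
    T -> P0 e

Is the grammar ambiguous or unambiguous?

Unambiguous

(T is unreachable from P0, so its rules don't affect L(P0).) Each reachable nonterminal has at most one production per leading terminal, and all productions are right-linear; the derivation is determined token-by-token.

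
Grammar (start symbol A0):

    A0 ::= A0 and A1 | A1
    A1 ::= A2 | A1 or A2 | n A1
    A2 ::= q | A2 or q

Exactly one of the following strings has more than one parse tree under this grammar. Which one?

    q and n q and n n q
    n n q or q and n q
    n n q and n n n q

q and n q and n n q: 1 tree
n n q or q and n q: 4 trees
n n q and n n n q: 1 tree

n n q or q and n q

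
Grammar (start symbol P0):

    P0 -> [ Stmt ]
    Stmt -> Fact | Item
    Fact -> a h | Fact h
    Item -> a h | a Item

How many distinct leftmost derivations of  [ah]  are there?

Parse trees for [ah]:
  [P0 [ [Stmt [Fact a h]] ]]
  [P0 [ [Stmt [Item a h]] ]]

2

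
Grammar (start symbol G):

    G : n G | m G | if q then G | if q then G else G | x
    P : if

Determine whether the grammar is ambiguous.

Ambiguous

Witness: if q then if q then x else x

Derivation 1: G ⇒ if q then G ⇒ if q then if q then G else G ⇒ if q then if q then x else G ⇒ if q then if q then x else x
Derivation 2: G ⇒ if q then G else G ⇒ if q then if q then G else G ⇒ if q then if q then x else G ⇒ if q then if q then x else x

Two distinct leftmost derivations for the same string.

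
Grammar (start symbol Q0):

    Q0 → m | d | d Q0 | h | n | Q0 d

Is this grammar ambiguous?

Ambiguous

Witness: d d

Derivation 1: Q0 ⇒ d Q0 ⇒ d d
Derivation 2: Q0 ⇒ Q0 d ⇒ d d

Two distinct leftmost derivations for the same string.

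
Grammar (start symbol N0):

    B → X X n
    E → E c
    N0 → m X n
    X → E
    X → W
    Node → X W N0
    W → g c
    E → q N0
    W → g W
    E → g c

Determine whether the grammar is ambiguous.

Witness: m g c n

Derivation 1: N0 ⇒ m X n ⇒ m E n ⇒ m g c n
Derivation 2: N0 ⇒ m X n ⇒ m W n ⇒ m g c n

Two distinct leftmost derivations for the same string.

Ambiguous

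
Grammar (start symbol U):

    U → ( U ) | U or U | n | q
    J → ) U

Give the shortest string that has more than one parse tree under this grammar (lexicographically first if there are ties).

length 1: no string has ≥2 trees
length 3: no string has ≥2 trees
length 5: n or n or n has 2 parse trees

Two derivations of n or n or n:
  U ⇒ U or U ⇒ U or U or U ⇒ n or U or U ⇒ n or n or U ⇒ n or n or n
  U ⇒ U or U ⇒ n or U ⇒ n or U or U ⇒ n or n or U ⇒ n or n or n

n or n or n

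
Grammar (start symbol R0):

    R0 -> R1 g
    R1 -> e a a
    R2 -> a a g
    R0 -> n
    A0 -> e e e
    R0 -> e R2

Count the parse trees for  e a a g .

Parse trees for e a a g:
  [R0 [R1 e a a] g]
  [R0 e [R2 a a g]]

2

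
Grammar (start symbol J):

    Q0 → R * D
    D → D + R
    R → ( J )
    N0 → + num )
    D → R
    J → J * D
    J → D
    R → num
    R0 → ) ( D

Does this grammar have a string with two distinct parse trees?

Unambiguous

Only J, D, R are reachable from J; ignoring the rest: J → J * D | D  ;  D → D + R | R  — a left-associative chain with R at the bottom. Each string factors uniquely by precedence.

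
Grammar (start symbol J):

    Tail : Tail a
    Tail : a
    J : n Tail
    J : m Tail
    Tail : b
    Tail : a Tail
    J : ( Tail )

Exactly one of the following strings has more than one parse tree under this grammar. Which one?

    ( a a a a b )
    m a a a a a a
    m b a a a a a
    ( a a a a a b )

( a a a a b ): 1 tree
m a a a a a a: 32 trees
m b a a a a a: 1 tree
( a a a a a b ): 1 tree

m a a a a a a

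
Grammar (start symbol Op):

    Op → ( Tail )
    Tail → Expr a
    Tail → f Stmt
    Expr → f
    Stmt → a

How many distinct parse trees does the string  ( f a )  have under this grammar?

2

Parse trees for ( f a ):
  [Op ( [Tail [Expr f] a] )]
  [Op ( [Tail f [Stmt a]] )]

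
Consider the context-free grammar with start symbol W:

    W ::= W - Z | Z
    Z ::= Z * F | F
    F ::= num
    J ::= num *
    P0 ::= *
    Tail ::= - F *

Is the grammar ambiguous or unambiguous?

Unambiguous

(J, P0, Tail are unreachable from W, so their rules don't affect L(W).) The grammar is stratified — W handles '-' (left-recursive), Z handles '*', F atoms. Each operator has a fixed associativity and precedence level, so every string has one parse.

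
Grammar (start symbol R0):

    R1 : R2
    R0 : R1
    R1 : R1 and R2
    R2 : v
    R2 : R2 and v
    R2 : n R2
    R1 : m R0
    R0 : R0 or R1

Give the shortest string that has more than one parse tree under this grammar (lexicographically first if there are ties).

length 1: no string has ≥2 trees
length 2: no string has ≥2 trees
length 3: v and v has 2 parse trees

Two derivations of v and v:
  R0 ⇒ R1 ⇒ R2 ⇒ R2 and v ⇒ v and v
  R0 ⇒ R1 ⇒ R1 and R2 ⇒ R2 and R2 ⇒ v and R2 ⇒ v and v

v and v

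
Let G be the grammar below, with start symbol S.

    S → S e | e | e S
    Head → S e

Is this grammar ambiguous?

Witness: e e

Derivation 1: S ⇒ S e ⇒ e e
Derivation 2: S ⇒ e S ⇒ e e

Two distinct leftmost derivations for the same string.

Ambiguous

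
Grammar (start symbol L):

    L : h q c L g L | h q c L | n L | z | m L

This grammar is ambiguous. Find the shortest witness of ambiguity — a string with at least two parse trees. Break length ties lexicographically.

length 1: no string has ≥2 trees
length 2: no string has ≥2 trees
length 3: no string has ≥2 trees
length 4: no string has ≥2 trees
length 5: no string has ≥2 trees
length 6: no string has ≥2 trees
length 7: no string has ≥2 trees
length 8: no string has ≥2 trees
length 9: h q c h q c z g z has 2 parse trees

Two derivations of h q c h q c z g z:
  L ⇒ h q c L g L ⇒ h q c h q c L g L ⇒ h q c h q c z g L ⇒ h q c h q c z g z
  L ⇒ h q c L ⇒ h q c h q c L g L ⇒ h q c h q c z g L ⇒ h q c h q c z g z

h q c h q c z g z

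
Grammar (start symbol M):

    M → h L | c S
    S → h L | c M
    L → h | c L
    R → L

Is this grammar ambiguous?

(R is unreachable from M, so its rules don't affect L(M).) The reachable rules are right-linear with at most one rule per (nonterminal, next-terminal) pair. Each input token forces the next rule, so parsing is deterministic.

Unambiguous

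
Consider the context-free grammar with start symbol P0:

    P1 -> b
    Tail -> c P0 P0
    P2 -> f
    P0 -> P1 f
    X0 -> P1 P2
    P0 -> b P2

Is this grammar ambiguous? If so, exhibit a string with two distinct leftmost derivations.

Ambiguous

Witness: b f

Derivation 1: P0 ⇒ P1 f ⇒ b f
Derivation 2: P0 ⇒ b P2 ⇒ b f

Two distinct leftmost derivations for the same string.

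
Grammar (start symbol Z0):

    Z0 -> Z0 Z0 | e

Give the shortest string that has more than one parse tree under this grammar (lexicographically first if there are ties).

length 1: no string has ≥2 trees
length 2: no string has ≥2 trees
length 3: e e e has 2 parse trees

Two derivations of e e e:
  Z0 ⇒ Z0 Z0 ⇒ Z0 Z0 Z0 ⇒ e Z0 Z0 ⇒ e e Z0 ⇒ e e e
  Z0 ⇒ Z0 Z0 ⇒ e Z0 ⇒ e Z0 Z0 ⇒ e e Z0 ⇒ e e e

e e e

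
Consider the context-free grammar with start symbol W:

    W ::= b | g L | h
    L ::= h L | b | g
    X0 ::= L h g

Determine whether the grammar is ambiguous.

(X0 is unreachable from W, so its rules don't affect L(W).) Restricted to the reachable nonterminals, every rule has the form A → t or A → t B, and no two rules for the same A share a first terminal. The grammar encodes a DFA — one run per string.

Unambiguous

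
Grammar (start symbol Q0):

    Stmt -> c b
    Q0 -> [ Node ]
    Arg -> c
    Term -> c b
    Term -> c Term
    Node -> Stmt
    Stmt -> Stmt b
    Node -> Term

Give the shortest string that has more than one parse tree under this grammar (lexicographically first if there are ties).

[ c b ]

length 4: [ c b ] has 2 parse trees

Two derivations of [ c b ]:
  Q0 ⇒ [ Node ] ⇒ [ Stmt ] ⇒ [ c b ]
  Q0 ⇒ [ Node ] ⇒ [ Term ] ⇒ [ c b ]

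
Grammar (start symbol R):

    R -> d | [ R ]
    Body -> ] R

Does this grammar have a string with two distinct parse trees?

(Body is unreachable from R, so its rules don't affect L(R).) L(R) is { openⁿ atom closeⁿ : n ≥ 0 }. The bracket depth fixes n, and the derivation is forced at every step.

Unambiguous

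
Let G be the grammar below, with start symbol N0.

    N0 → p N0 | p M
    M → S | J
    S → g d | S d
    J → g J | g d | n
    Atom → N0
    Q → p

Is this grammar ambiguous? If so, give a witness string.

Ambiguous

Witness: p g d

Derivation 1: N0 ⇒ p M ⇒ p S ⇒ p g d
Derivation 2: N0 ⇒ p M ⇒ p J ⇒ p g d

Two distinct leftmost derivations for the same string.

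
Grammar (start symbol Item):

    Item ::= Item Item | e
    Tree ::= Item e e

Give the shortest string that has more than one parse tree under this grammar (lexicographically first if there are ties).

e e e

length 1: no string has ≥2 trees
length 2: no string has ≥2 trees
length 3: e e e has 2 parse trees

Two derivations of e e e:
  Item ⇒ Item Item ⇒ Item Item Item ⇒ e Item Item ⇒ e e Item ⇒ e e e
  Item ⇒ Item Item ⇒ e Item ⇒ e Item Item ⇒ e e Item ⇒ e e e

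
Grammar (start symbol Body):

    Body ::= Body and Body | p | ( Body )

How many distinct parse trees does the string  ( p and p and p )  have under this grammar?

Parse trees for ( p and p and p ):
  [Body ( [Body [Body p] and [Body [Body p] and [Body p]]] )]
  [Body ( [Body [Body [Body p] and [Body p]] and [Body p]] )]

2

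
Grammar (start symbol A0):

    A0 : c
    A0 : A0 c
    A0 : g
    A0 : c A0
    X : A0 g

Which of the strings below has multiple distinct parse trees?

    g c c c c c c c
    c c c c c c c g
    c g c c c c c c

c g c c c c c c

g c c c c c c c: 1 tree
c c c c c c c g: 1 tree
c g c c c c c c: 7 trees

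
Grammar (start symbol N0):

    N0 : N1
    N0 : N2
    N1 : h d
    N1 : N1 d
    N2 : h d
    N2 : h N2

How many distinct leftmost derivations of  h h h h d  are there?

Parse trees for h h h h d:
  [N0 [N2 h [N2 h [N2 h [N2 h d]]]]]

1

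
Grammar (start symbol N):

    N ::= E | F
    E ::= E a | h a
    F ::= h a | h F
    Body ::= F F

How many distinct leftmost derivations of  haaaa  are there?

Parse trees for haaaa:
  [N [E [E [E [E h a] a] a] a]]

1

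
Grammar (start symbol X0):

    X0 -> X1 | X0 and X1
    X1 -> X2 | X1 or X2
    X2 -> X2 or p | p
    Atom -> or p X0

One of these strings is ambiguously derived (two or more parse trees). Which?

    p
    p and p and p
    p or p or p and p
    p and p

p: 1 tree
p and p and p: 1 tree
p or p or p and p: 4 trees
p and p: 1 tree

p or p or p and p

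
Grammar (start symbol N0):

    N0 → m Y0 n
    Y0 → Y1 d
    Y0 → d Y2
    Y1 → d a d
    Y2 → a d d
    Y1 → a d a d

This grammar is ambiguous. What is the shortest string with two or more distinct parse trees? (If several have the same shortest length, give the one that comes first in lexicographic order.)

length 6: m d a d d n has 2 parse trees

Two derivations of m d a d d n:
  N0 ⇒ m Y0 n ⇒ m Y1 d n ⇒ m d a d d n
  N0 ⇒ m Y0 n ⇒ m d Y2 n ⇒ m d a d d n

m d a d d n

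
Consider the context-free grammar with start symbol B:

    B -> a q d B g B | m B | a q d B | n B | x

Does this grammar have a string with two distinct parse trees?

Witness: a q d a q d x g x

Derivation 1: B ⇒ a q d B g B ⇒ a q d a q d B g B ⇒ a q d a q d x g B ⇒ a q d a q d x g x
Derivation 2: B ⇒ a q d B ⇒ a q d a q d B g B ⇒ a q d a q d x g B ⇒ a q d a q d x g x

Two distinct leftmost derivations for the same string.

Ambiguous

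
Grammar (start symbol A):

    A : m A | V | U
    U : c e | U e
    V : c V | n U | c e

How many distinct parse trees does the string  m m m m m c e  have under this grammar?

Parse trees for m m m m m c e:
  [A m [A m [A m [A m [A m [A [V c e]]]]]]]
  [A m [A m [A m [A m [A m [A [U c e]]]]]]]

2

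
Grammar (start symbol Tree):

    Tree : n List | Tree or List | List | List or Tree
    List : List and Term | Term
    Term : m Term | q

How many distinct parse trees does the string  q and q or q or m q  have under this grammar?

4

Parse trees for q and q or q or m q:
  [Tree [Tree [Tree [List [List [Term q]] and [Term q]]] or [List [Term q]]] or [List [Term m [Term q]]]]
  [Tree [Tree [List [List [Term q]] and [Term q]] or [Tree [List [Term q]]]] or [List [Term m [Term q]]]]
  [Tree [List [List [Term q]] and [Term q]] or [Tree [Tree [List [Term q]]] or [List [Term m [Term q]]]]]
  [Tree [List [List [Term q]] and [Term q]] or [Tree [List [Term q]] or [Tree [List [Term m [Term q]]]]]]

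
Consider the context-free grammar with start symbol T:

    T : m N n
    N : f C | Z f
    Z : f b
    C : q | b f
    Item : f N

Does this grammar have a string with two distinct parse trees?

Ambiguous

Witness: m f b f n

Derivation 1: T ⇒ m N n ⇒ m f C n ⇒ m f b f n
Derivation 2: T ⇒ m N n ⇒ m Z f n ⇒ m f b f n

Two distinct leftmost derivations for the same string.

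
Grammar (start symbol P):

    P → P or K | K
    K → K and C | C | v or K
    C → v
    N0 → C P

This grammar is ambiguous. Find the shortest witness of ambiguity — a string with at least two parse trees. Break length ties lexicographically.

length 1: no string has ≥2 trees
length 3: v or v has 2 parse trees

Two derivations of v or v:
  P ⇒ P or K ⇒ K or K ⇒ C or K ⇒ v or K ⇒ v or C ⇒ v or v
  P ⇒ K ⇒ v or K ⇒ v or C ⇒ v or v

v or v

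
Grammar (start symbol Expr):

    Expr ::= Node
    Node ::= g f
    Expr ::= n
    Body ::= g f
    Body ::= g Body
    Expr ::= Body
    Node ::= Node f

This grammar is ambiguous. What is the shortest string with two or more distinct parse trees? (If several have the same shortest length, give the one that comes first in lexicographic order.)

g f

length 1: no string has ≥2 trees
length 2: g f has 2 parse trees

Two derivations of g f:
  Expr ⇒ Node ⇒ g f
  Expr ⇒ Body ⇒ g f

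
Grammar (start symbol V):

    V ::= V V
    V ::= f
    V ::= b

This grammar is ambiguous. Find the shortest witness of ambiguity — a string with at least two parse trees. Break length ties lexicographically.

length 1: no string has ≥2 trees
length 2: no string has ≥2 trees
length 3: b b b has 2 parse trees

Two derivations of b b b:
  V ⇒ V V ⇒ V V V ⇒ b V V ⇒ b b V ⇒ b b b
  V ⇒ V V ⇒ b V ⇒ b V V ⇒ b b V ⇒ b b b

b b b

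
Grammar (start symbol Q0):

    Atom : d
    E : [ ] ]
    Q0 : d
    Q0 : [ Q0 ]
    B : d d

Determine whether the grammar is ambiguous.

Unambiguous

Only Q0 is reachable from Q0; ignoring the rest: Each string is a nest of matched brackets around a single atom. An opening bracket forces the recursive rule; an atom forces the base rule.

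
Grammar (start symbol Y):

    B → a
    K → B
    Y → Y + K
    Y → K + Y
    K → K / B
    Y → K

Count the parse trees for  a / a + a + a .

Parse trees for a / a + a + a:
  [Y [Y [Y [K [K [B a]] / [B a]]] + [K [B a]]] + [K [B a]]]
  [Y [Y [K [K [B a]] / [B a]] + [Y [K [B a]]]] + [K [B a]]]
  [Y [K [K [B a]] / [B a]] + [Y [Y [K [B a]]] + [K [B a]]]]
  [Y [K [K [B a]] / [B a]] + [Y [K [B a]] + [Y [K [B a]]]]]

4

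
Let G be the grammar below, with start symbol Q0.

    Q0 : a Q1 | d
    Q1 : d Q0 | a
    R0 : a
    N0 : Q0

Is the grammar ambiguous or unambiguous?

(R0, N0 are unreachable from Q0, so their rules don't affect L(Q0).) Restricted to the reachable nonterminals, every rule has the form A → t or A → t B, and no two rules for the same A share a first terminal. The grammar encodes a DFA — one run per string.

Unambiguous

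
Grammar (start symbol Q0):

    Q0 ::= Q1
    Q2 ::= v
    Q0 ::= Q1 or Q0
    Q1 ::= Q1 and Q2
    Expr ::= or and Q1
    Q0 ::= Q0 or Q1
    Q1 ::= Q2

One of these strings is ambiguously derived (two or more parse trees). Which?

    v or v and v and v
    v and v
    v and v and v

v or v and v and v

v or v and v and v: 2 trees
v and v: 1 tree
v and v and v: 1 tree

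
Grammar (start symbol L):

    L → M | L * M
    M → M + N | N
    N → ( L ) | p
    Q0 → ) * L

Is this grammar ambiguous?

Unambiguous

Only L, M, N are reachable from L; ignoring the rest: L → L * M | M  ;  M → M + N | N  — a left-associative chain with N at the bottom. Each string factors uniquely by precedence.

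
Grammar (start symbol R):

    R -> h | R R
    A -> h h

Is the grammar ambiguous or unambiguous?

Ambiguous

Witness: h h h

Derivation 1: R ⇒ R R ⇒ h R ⇒ h R R ⇒ h h R ⇒ h h h
Derivation 2: R ⇒ R R ⇒ R R R ⇒ h R R ⇒ h h R ⇒ h h h

Two distinct leftmost derivations for the same string.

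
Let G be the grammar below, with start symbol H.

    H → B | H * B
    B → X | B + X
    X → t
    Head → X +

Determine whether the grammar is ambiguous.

Unambiguous

(Head is unreachable from H, so its rules don't affect L(H).) The grammar is stratified — H handles '*' (left-recursive), B handles '+', X atoms. Each operator has a fixed associativity and precedence level, so every string has one parse.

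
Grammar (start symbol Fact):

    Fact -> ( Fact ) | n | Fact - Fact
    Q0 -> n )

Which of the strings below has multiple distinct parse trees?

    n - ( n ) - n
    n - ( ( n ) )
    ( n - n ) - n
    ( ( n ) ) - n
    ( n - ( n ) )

n - ( n ) - n

n - ( n ) - n: 2 trees
n - ( ( n ) ): 1 tree
( n - n ) - n: 1 tree
( ( n ) ) - n: 1 tree
( n - ( n ) ): 1 tree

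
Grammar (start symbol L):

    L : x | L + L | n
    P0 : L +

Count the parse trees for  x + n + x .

2

Parse trees for x + n + x:
  [L [L x] + [L [L n] + [L x]]]
  [L [L [L x] + [L n]] + [L x]]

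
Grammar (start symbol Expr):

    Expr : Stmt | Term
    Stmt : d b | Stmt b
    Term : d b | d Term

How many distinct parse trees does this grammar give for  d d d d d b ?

Parse trees for d d d d d b:
  [Expr [Term d [Term d [Term d [Term d [Term d b]]]]]]

1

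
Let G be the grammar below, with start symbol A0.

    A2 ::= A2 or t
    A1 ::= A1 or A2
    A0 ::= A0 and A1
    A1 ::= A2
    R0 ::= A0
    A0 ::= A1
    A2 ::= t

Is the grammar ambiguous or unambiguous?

Ambiguous

Witness: t or t

Derivation 1: A0 ⇒ A1 ⇒ A1 or A2 ⇒ A2 or A2 ⇒ t or A2 ⇒ t or t
Derivation 2: A0 ⇒ A1 ⇒ A2 ⇒ A2 or t ⇒ t or t

Two distinct leftmost derivations for the same string.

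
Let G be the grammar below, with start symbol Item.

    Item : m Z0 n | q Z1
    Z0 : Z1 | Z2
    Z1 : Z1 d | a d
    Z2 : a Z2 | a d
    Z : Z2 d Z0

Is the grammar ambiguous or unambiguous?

Ambiguous

Witness: m a d n

Derivation 1: Item ⇒ m Z0 n ⇒ m Z1 n ⇒ m a d n
Derivation 2: Item ⇒ m Z0 n ⇒ m Z2 n ⇒ m a d n

Two distinct leftmost derivations for the same string.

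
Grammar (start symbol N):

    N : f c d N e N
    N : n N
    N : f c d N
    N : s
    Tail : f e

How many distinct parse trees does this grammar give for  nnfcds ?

Parse trees for nnfcds:
  [N n [N n [N f c d [N s]]]]

1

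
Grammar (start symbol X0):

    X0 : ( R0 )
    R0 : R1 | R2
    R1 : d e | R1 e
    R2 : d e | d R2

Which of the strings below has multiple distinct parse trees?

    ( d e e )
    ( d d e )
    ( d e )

( d e )

( d e e ): 1 tree
( d d e ): 1 tree
( d e ): 2 trees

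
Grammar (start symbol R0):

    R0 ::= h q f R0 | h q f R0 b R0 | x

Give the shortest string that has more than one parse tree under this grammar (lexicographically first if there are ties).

length 1: no string has ≥2 trees
length 4: no string has ≥2 trees
length 6: no string has ≥2 trees
length 7: no string has ≥2 trees
length 9: h q f h q f x b x has 2 parse trees

Two derivations of h q f h q f x b x:
  R0 ⇒ h q f R0 ⇒ h q f h q f R0 b R0 ⇒ h q f h q f x b R0 ⇒ h q f h q f x b x
  R0 ⇒ h q f R0 b R0 ⇒ h q f h q f R0 b R0 ⇒ h q f h q f x b R0 ⇒ h q f h q f x b x

h q f h q f x b x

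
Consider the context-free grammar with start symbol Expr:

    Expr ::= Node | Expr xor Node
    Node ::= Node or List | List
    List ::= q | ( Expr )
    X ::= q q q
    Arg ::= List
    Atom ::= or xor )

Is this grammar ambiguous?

Unambiguous

Only Expr, Node, List are reachable from Expr; ignoring the rest: This is a standard precedence ladder (Expr over Node over List), with each level left-recursive on its own operator ('xor' at Expr, 'or' at Node). That structure is LR(1), hence unambiguous.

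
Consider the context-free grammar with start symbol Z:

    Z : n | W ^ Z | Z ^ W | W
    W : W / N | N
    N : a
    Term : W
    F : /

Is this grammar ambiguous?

Ambiguous

Witness: a ^ a

Derivation 1: Z ⇒ W ^ Z ⇒ N ^ Z ⇒ a ^ Z ⇒ a ^ W ⇒ a ^ N ⇒ a ^ a
Derivation 2: Z ⇒ Z ^ W ⇒ W ^ W ⇒ N ^ W ⇒ a ^ W ⇒ a ^ N ⇒ a ^ a

Two distinct leftmost derivations for the same string.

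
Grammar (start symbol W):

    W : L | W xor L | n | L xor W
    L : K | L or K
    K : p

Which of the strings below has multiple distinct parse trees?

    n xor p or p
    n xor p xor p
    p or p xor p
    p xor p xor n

n xor p or p: 1 tree
n xor p xor p: 1 tree
p or p xor p: 2 trees
p xor p xor n: 1 tree

p or p xor p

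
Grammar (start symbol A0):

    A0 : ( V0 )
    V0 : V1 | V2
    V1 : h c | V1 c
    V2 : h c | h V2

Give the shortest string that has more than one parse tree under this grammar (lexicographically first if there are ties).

( h c )

length 4: ( h c ) has 2 parse trees

Two derivations of ( h c ):
  A0 ⇒ ( V0 ) ⇒ ( V1 ) ⇒ ( h c )
  A0 ⇒ ( V0 ) ⇒ ( V2 ) ⇒ ( h c )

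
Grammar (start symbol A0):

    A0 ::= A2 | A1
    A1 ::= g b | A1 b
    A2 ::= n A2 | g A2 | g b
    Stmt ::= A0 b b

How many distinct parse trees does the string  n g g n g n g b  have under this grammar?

Parse trees for n g g n g n g b:
  [A0 [A2 n [A2 g [A2 g [A2 n [A2 g [A2 n [A2 g b]]]]]]]]

1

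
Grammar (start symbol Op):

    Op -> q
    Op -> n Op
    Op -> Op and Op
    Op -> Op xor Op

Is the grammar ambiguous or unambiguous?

Witness: n q and q

Derivation 1: Op ⇒ n Op ⇒ n Op and Op ⇒ n q and Op ⇒ n q and q
Derivation 2: Op ⇒ Op and Op ⇒ n Op and Op ⇒ n q and Op ⇒ n q and q

Two distinct leftmost derivations for the same string.

Ambiguous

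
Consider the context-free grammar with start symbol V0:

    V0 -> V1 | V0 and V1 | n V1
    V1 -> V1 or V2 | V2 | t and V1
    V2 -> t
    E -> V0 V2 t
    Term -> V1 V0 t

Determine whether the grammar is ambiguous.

Witness: t and t

Derivation 1: V0 ⇒ V1 ⇒ t and V1 ⇒ t and V2 ⇒ t and t
Derivation 2: V0 ⇒ V0 and V1 ⇒ V1 and V1 ⇒ V2 and V1 ⇒ t and V1 ⇒ t and V2 ⇒ t and t

Two distinct leftmost derivations for the same string.

Ambiguous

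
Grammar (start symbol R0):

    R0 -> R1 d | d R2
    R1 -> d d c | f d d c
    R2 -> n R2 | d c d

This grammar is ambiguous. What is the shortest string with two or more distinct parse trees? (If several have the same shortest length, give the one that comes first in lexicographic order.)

d d c d

length 4: d d c d has 2 parse trees

Two derivations of d d c d:
  R0 ⇒ R1 d ⇒ d d c d
  R0 ⇒ d R2 ⇒ d d c d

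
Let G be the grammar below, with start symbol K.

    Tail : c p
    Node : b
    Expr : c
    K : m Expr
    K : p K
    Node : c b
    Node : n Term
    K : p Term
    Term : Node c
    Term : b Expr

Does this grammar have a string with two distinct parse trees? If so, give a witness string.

Ambiguous

Witness: p b c

Derivation 1: K ⇒ p Term ⇒ p Node c ⇒ p b c
Derivation 2: K ⇒ p Term ⇒ p b Expr ⇒ p b c

Two distinct leftmost derivations for the same string.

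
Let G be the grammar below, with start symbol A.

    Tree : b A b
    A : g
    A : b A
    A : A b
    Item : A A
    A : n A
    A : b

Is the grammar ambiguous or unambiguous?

Ambiguous

Witness: b b

Derivation 1: A ⇒ b A ⇒ b b
Derivation 2: A ⇒ A b ⇒ b b

Two distinct leftmost derivations for the same string.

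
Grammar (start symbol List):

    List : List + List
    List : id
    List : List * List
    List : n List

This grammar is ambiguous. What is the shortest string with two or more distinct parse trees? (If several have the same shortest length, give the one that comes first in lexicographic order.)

n id * id

length 1: no string has ≥2 trees
length 2: no string has ≥2 trees
length 3: no string has ≥2 trees
length 4: n id * id has 2 parse trees

Two derivations of n id * id:
  List ⇒ List * List ⇒ n List * List ⇒ n id * List ⇒ n id * id
  List ⇒ n List ⇒ n List * List ⇒ n id * List ⇒ n id * id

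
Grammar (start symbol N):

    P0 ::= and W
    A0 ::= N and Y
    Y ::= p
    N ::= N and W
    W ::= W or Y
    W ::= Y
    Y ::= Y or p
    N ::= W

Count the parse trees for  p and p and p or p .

2

Parse trees for p and p and p or p:
  [N [N [N [W [Y p]]] and [W [Y p]]] and [W [W [Y p]] or [Y p]]]
  [N [N [N [W [Y p]]] and [W [Y p]]] and [W [Y [Y p] or p]]]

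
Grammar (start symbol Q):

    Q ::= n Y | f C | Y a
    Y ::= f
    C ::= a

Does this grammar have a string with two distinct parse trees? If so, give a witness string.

Ambiguous

Witness: f a

Derivation 1: Q ⇒ f C ⇒ f a
Derivation 2: Q ⇒ Y a ⇒ f a

Two distinct leftmost derivations for the same string.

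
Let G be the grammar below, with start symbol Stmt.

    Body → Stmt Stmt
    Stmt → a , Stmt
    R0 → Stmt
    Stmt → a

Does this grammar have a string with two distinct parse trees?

(R0, Body are unreachable from Stmt, so their rules don't affect L(Stmt).) The reachable grammar is A → atom sep A | atom. Each atom is followed by either the separator (recurse) or end-of-string (stop) — no choice point.

Unambiguous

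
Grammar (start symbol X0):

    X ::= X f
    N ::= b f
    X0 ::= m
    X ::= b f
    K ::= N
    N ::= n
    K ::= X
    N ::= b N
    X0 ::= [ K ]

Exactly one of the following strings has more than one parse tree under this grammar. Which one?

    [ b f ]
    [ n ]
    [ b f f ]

[ b f ]: 2 trees
[ n ]: 1 tree
[ b f f ]: 1 tree

[ b f ]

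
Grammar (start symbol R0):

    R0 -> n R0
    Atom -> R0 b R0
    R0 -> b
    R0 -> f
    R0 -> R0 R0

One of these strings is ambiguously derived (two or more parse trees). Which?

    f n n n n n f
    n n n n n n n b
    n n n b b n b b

n n n b b n b b

f n n n n n f: 1 tree
n n n n n n n b: 1 tree
n n n b b n b b: 62 trees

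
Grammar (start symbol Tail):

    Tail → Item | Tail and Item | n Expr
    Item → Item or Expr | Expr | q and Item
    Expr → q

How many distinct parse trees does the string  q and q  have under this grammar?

Parse trees for q and q:
  [Tail [Item q and [Item [Expr q]]]]
  [Tail [Tail [Item [Expr q]]] and [Item [Expr q]]]

2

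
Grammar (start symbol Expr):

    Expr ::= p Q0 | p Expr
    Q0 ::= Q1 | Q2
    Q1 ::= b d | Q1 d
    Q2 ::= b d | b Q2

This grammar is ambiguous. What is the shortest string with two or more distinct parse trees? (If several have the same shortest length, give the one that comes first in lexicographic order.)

p b d

length 3: p b d has 2 parse trees

Two derivations of p b d:
  Expr ⇒ p Q0 ⇒ p Q1 ⇒ p b d
  Expr ⇒ p Q0 ⇒ p Q2 ⇒ p b d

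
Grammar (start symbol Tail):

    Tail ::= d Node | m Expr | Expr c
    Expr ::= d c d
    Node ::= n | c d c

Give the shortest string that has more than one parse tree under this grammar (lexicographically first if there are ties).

length 2: no string has ≥2 trees
length 4: d c d c has 2 parse trees

Two derivations of d c d c:
  Tail ⇒ d Node ⇒ d c d c
  Tail ⇒ Expr c ⇒ d c d c

d c d c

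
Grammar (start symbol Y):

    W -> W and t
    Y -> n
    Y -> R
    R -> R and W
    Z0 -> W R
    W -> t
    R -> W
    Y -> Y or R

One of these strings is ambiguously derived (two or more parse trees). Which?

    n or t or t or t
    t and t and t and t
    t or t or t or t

n or t or t or t: 1 tree
t and t and t and t: 8 trees
t or t or t or t: 1 tree

t and t and t and t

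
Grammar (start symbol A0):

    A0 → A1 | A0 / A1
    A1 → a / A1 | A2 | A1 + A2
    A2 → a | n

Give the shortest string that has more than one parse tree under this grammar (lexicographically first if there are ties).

a / a

length 1: no string has ≥2 trees
length 3: a / a has 2 parse trees

Two derivations of a / a:
  A0 ⇒ A1 ⇒ a / A1 ⇒ a / A2 ⇒ a / a
  A0 ⇒ A0 / A1 ⇒ A1 / A1 ⇒ A2 / A1 ⇒ a / A1 ⇒ a / A2 ⇒ a / a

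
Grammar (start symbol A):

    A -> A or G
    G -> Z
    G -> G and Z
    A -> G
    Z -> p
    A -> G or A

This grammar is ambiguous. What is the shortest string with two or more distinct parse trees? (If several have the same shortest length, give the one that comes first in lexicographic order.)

length 1: no string has ≥2 trees
length 3: p or p has 2 parse trees

Two derivations of p or p:
  A ⇒ A or G ⇒ G or G ⇒ Z or G ⇒ p or G ⇒ p or Z ⇒ p or p
  A ⇒ G or A ⇒ Z or A ⇒ p or A ⇒ p or G ⇒ p or Z ⇒ p or p

p or p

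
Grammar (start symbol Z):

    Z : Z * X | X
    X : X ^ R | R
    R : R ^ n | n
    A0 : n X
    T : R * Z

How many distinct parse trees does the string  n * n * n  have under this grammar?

Parse trees for n * n * n:
  [Z [Z [Z [X [R n]]] * [X [R n]]] * [X [R n]]]

1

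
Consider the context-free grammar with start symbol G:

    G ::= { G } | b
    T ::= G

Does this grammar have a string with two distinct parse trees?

Only G is reachable from G; ignoring the rest: L(G) is { openⁿ atom closeⁿ : n ≥ 0 }. The bracket depth fixes n, and the derivation is forced at every step.

Unambiguous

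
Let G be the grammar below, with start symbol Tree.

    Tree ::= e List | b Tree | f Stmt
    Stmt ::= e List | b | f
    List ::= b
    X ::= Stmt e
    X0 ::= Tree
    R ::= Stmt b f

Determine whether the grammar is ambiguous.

Unambiguous

Only Tree, Stmt, List are reachable from Tree; ignoring the rest: Each reachable nonterminal has at most one production per leading terminal, and all productions are right-linear; the derivation is determined token-by-token.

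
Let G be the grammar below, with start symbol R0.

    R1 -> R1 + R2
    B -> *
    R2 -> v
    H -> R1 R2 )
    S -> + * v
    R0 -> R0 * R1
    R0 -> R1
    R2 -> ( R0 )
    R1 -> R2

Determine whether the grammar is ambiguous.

Only R0, R1, R2 are reachable from R0; ignoring the rest: The grammar is stratified — R0 handles '*' (left-recursive), R1 handles '+', R2 atoms. Each operator has a fixed associativity and precedence level, so every string has one parse.

Unambiguous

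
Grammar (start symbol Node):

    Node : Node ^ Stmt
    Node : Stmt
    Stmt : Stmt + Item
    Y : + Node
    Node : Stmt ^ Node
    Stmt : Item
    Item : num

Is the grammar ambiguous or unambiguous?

Witness: num ^ num

Derivation 1: Node ⇒ Node ^ Stmt ⇒ Stmt ^ Stmt ⇒ Item ^ Stmt ⇒ num ^ Stmt ⇒ num ^ Item ⇒ num ^ num
Derivation 2: Node ⇒ Stmt ^ Node ⇒ Item ^ Node ⇒ num ^ Node ⇒ num ^ Stmt ⇒ num ^ Item ⇒ num ^ num

Two distinct leftmost derivations for the same string.

Ambiguous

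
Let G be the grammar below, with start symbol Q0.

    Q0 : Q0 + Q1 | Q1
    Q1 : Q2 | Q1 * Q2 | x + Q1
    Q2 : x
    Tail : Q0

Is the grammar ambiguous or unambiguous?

Ambiguous

Witness: x + x

Derivation 1: Q0 ⇒ Q0 + Q1 ⇒ Q1 + Q1 ⇒ Q2 + Q1 ⇒ x + Q1 ⇒ x + Q2 ⇒ x + x
Derivation 2: Q0 ⇒ Q1 ⇒ x + Q1 ⇒ x + Q2 ⇒ x + x

Two distinct leftmost derivations for the same string.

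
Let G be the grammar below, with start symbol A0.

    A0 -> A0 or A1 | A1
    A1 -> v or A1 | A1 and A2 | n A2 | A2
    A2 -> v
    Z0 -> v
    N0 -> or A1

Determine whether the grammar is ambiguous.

Ambiguous

Witness: v or v

Derivation 1: A0 ⇒ A0 or A1 ⇒ A1 or A1 ⇒ A2 or A1 ⇒ v or A1 ⇒ v or A2 ⇒ v or v
Derivation 2: A0 ⇒ A1 ⇒ v or A1 ⇒ v or A2 ⇒ v or v

Two distinct leftmost derivations for the same string.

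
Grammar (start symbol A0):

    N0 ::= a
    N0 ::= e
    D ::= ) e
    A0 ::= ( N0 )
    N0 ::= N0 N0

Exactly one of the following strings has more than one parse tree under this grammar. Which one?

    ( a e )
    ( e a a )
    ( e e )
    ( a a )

( e a a )

( a e ): 1 tree
( e a a ): 2 trees
( e e ): 1 tree
( a a ): 1 tree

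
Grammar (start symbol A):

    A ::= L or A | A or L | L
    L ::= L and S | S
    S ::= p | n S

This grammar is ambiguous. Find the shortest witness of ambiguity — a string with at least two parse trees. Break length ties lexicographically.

length 1: no string has ≥2 trees
length 2: no string has ≥2 trees
length 3: p or p has 2 parse trees

Two derivations of p or p:
  A ⇒ L or A ⇒ S or A ⇒ p or A ⇒ p or L ⇒ p or S ⇒ p or p
  A ⇒ A or L ⇒ L or L ⇒ S or L ⇒ p or L ⇒ p or S ⇒ p or p

p or p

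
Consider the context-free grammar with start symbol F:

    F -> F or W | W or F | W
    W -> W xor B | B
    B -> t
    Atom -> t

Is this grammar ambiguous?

Witness: t or t

Derivation 1: F ⇒ F or W ⇒ W or W ⇒ B or W ⇒ t or W ⇒ t or B ⇒ t or t
Derivation 2: F ⇒ W or F ⇒ B or F ⇒ t or F ⇒ t or W ⇒ t or B ⇒ t or t

Two distinct leftmost derivations for the same string.

Ambiguous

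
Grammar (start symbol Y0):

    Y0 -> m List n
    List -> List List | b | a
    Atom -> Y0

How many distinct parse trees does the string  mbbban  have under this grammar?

5

Parse trees for mbbban:
  [Y0 m [List [List b] [List [List b] [List [List b] [List a]]]] n]
  [Y0 m [List [List b] [List [List [List b] [List b]] [List a]]] n]
  [Y0 m [List [List [List b] [List b]] [List [List b] [List a]]] n]
  [Y0 m [List [List [List b] [List [List b] [List b]]] [List a]] n]
  [Y0 m [List [List [List [List b] [List b]] [List b]] [List a]] n]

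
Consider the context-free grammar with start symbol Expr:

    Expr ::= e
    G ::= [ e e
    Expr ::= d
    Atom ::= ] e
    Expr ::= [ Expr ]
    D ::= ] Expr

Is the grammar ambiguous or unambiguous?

Only Expr is reachable from Expr; ignoring the rest: L(Expr) is { openⁿ atom closeⁿ : n ≥ 0 }. The bracket depth fixes n, and the derivation is forced at every step.

Unambiguous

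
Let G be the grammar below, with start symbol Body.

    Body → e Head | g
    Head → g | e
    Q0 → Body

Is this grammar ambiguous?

(Q0 is unreachable from Body, so its rules don't affect L(Body).) Restricted to the reachable nonterminals, every rule has the form A → t or A → t B, and no two rules for the same A share a first terminal. The grammar encodes a DFA — one run per string.

Unambiguous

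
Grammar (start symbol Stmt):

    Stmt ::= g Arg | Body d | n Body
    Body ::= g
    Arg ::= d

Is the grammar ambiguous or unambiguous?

Ambiguous

Witness: g d

Derivation 1: Stmt ⇒ g Arg ⇒ g d
Derivation 2: Stmt ⇒ Body d ⇒ g d

Two distinct leftmost derivations for the same string.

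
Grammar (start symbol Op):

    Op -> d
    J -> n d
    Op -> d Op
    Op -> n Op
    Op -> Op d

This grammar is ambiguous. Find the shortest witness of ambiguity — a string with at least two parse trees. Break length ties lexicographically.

d d

length 1: no string has ≥2 trees
length 2: d d has 2 parse trees

Two derivations of d d:
  Op ⇒ d Op ⇒ d d
  Op ⇒ Op d ⇒ d d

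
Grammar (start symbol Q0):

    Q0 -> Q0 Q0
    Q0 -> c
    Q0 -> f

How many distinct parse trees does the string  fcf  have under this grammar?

Parse trees for fcf:
  [Q0 [Q0 f] [Q0 [Q0 c] [Q0 f]]]
  [Q0 [Q0 [Q0 f] [Q0 c]] [Q0 f]]

2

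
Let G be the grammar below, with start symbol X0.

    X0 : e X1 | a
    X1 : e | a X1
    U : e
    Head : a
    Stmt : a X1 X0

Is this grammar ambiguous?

Only X0, X1 are reachable from X0; ignoring the rest: Restricted to the reachable nonterminals, every rule has the form A → t or A → t B, and no two rules for the same A share a first terminal. The grammar encodes a DFA — one run per string.

Unambiguous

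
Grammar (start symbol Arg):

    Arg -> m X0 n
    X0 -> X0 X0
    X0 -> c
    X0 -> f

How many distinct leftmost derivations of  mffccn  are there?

5

Parse trees for mffccn:
  [Arg m [X0 [X0 f] [X0 [X0 f] [X0 [X0 c] [X0 c]]]] n]
  [Arg m [X0 [X0 f] [X0 [X0 [X0 f] [X0 c]] [X0 c]]] n]
  [Arg m [X0 [X0 [X0 f] [X0 f]] [X0 [X0 c] [X0 c]]] n]
  [Arg m [X0 [X0 [X0 f] [X0 [X0 f] [X0 c]]] [X0 c]] n]
  [Arg m [X0 [X0 [X0 [X0 f] [X0 f]] [X0 c]] [X0 c]] n]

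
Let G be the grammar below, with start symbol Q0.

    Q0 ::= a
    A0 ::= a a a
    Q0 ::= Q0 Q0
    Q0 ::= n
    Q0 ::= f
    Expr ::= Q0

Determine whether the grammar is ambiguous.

Witness: a a a

Derivation 1: Q0 ⇒ Q0 Q0 ⇒ a Q0 ⇒ a Q0 Q0 ⇒ a a Q0 ⇒ a a a
Derivation 2: Q0 ⇒ Q0 Q0 ⇒ Q0 Q0 Q0 ⇒ a Q0 Q0 ⇒ a a Q0 ⇒ a a a

Two distinct leftmost derivations for the same string.

Ambiguous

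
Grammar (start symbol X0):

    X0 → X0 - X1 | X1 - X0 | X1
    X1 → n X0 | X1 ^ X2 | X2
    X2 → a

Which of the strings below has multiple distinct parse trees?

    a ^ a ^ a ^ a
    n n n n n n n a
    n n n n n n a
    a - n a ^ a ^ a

a ^ a ^ a ^ a: 1 tree
n n n n n n n a: 1 tree
n n n n n n a: 1 tree
a - n a ^ a ^ a: 6 trees

a - n a ^ a ^ a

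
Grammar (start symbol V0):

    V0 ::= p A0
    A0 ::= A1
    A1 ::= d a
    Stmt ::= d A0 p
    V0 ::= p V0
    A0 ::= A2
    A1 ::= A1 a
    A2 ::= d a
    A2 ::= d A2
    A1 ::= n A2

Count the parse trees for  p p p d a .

Parse trees for p p p d a:
  [V0 p [V0 p [V0 p [A0 [A1 d a]]]]]
  [V0 p [V0 p [V0 p [A0 [A2 d a]]]]]

2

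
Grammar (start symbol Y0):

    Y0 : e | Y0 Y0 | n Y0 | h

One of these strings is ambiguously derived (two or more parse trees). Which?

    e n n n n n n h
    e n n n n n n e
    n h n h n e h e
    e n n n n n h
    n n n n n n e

n h n h n e h e

e n n n n n n h: 1 tree
e n n n n n n e: 1 tree
n h n h n e h e: 113 trees
e n n n n n h: 1 tree
n n n n n n e: 1 tree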